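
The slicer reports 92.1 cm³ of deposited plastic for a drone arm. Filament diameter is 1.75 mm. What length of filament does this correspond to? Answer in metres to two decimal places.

38.29 m

Cross-section of 1.75 mm filament: π·(1.75/2)² = 2.4053 mm².
Length = 92.1 cm³ / 2.4053 mm² = 92100 / 2.4053 = 38290.44 mm = 38.29 m.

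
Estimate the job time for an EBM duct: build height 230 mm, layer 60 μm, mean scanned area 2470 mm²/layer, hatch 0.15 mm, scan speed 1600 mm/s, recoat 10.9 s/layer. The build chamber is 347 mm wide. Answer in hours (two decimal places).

Layer count = ceil(230 / 0.06) = 3834.
Hatch length per layer = 2470 / 0.15 = 16466.7 mm.
Per-layer scan time = 16466.7 / 1600 = 10.2917 s.
Per-layer time = 10.2917 + 10.9, so 21.1917 s.
Total: 3834 × 21.1917 s = 81248.9778 s → 22.57 hours.

22.57 hours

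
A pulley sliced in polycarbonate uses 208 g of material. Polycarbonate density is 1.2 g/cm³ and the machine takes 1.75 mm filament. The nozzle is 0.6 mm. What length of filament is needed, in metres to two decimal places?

Extruded volume: 208/1.2 = 173.3333 cm³ (173333.3 mm³).
Filament cross-section = π × (1.75/2)² = 2.4053 mm².
L = V/A = 173333.3/2.4053 = 72063.07 mm → 72.06 m.

72.06 m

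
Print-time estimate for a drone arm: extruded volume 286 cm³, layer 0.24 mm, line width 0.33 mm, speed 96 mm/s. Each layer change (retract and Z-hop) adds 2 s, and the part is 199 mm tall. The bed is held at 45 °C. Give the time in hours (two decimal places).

Bead cross-section = 0.24 × 0.33, so 0.0792 mm².
Total extruded path = 286000/0.0792 = 3611111.1 mm.
Extrusion time: 3611111.1 / 96 → 37615.7 s.
Layers = ⌈199/0.24⌉ = 830.
Layer-change overhead = 830 × 2, so 1660 s.
Altogether 37615.7 + 1660 = 39275.7 s, i.e. 10.91 hours.

10.91 hours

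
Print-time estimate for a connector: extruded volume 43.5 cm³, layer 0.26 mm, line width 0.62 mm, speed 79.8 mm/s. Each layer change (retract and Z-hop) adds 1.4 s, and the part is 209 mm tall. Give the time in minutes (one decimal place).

75.1 minutes

Line area = 0.26 × 0.62 = 0.1612 mm².
Path length: 43500 mm³ / 0.1612 mm² → 269851.1 mm.
Print-move time = 269851.1 / 79.8, so 3381.6 s.
Layer count = ceil(209 / 0.26) = 804.
Z-hop total = 804 × 1.4, so 1125.6 s.
Total = 3381.6 + 1125.6 = 4507.2 s = 75.1 minutes.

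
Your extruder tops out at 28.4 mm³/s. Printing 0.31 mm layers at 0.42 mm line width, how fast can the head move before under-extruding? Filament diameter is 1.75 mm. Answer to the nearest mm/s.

A = 0.31 × 0.42, so 0.1302 mm².
Max speed = 28.4 / 0.1302 = 218.13 ≈ 218 mm/s.

218 mm/s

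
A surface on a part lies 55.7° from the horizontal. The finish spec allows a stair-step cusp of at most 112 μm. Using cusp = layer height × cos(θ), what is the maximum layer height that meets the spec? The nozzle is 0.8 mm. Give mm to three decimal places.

t = h_c / cos θ = 0.112 / 0.5635 = 0.199 mm.

0.199 mm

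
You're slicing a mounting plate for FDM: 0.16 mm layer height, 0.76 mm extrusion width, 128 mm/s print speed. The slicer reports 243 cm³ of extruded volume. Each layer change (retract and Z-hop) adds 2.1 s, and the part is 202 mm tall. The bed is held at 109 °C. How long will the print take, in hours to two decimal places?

5.07 hours

Bead cross-section: 0.16 × 0.76 → 0.1216 mm².
Total extruded path = 243000/0.1216 = 1998355.3 mm.
Extrusion time = 1998355.3 / 128, so 15612.2 s.
Layer count = ceil(202 / 0.16) = 1263.
Non-print overhead = 1263 × 2.1 = 2652.3 s.
Total = 15612.2 + 2652.3 = 18264.5 s = 5.07 hours.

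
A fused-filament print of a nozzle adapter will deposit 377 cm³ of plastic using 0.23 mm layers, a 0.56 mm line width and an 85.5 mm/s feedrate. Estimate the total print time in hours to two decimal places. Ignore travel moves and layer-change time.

Extrusion cross-section = 0.23 × 0.56, so 0.1288 mm².
Total extruded path = 377000/0.1288 = 2927018.6 mm.
Time extruding: 2927018.6 / 85.5 → 34234.1 s.
34234.1 s = 9.51 hours.

9.51 hours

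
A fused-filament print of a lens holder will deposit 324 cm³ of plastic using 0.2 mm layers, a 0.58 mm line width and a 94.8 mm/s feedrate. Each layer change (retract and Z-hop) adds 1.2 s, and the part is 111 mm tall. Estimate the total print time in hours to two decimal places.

Extrusion cross-section = 0.2 × 0.58 = 0.116 mm².
Total extruded path = 324000/0.116 = 2793103.4 mm.
Print-move time: 2793103.4 / 94.8 → 29463.1 s.
Layers = ⌈111/0.2⌉ = 555.
Layer-change overhead = 555 × 1.2 = 666 s.
Altogether 29463.1 + 666 = 30129.1 s, i.e. 8.37 hours.

8.37 hours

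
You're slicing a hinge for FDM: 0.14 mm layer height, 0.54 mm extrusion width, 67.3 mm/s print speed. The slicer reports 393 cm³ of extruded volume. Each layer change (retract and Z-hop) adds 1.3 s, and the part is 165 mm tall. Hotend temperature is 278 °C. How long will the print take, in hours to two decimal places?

Line area = 0.14 × 0.54 = 0.0756 mm².
Path length: 393000 mm³ / 0.0756 mm² → 5198412.7 mm.
Print-move time = 5198412.7 / 67.3 = 77242.4 s.
Layer count = ceil(165 / 0.14) = 1179.
Non-print overhead: 1179 × 1.3 → 1532.7 s.
Total = 77242.4 + 1532.7 = 78775.1 s = 21.88 hours.

21.88 hours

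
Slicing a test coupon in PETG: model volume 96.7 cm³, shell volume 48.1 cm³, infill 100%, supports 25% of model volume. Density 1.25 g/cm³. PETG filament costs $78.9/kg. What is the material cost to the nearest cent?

Interior volume = 96.7 − 48.1, so 48.6 cm³.
Infill deposited: 1.00 × 48.6 → 48.6 cm³.
Support = 0.25 × 96.7 = 24.175 cm³.
Total extruded: 48.1 + 48.6 + 24.175 → 120.875 cm³.
Mass = 120.875 × 1.25 = 151.09375 g.
Cost = 151.09375 g / 1000 × $78.9/kg = $11.92.

$11.92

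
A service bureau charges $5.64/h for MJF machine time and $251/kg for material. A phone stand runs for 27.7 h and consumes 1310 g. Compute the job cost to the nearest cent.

$485.04

Machine-time cost = 5.64 × 27.7 = $156.228.
Material charge = 251 × 1310/1000 = $328.81.
Job cost: 156.228 + 328.81 = 485.038 ≈ $485.04.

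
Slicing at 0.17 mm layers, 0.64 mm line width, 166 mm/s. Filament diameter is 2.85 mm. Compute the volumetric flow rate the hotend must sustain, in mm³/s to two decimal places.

18.06

Extrusion cross-section: 0.17 × 0.64 → 0.1088 mm².
Q = v·A = 166 × 0.1088 = 18.06 mm³/s.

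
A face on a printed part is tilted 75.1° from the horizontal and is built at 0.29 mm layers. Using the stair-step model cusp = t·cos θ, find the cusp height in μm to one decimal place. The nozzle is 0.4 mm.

74.6 μm

cos(75.1°) = 0.2571, so cusp = 0.29 × 0.2571 = 0.074559 mm → 74.6 μm.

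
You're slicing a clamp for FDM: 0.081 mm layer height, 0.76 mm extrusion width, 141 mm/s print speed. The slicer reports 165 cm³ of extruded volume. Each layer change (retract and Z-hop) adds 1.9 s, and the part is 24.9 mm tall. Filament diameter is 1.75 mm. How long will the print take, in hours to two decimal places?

5.44 hours

Extrusion cross-section: 0.081 × 0.76 → 0.06156 mm².
Path length: 165000 mm³ / 0.06156 mm² → 2680311.9 mm.
Print-move time: 2680311.9 / 141 → 19009.3 s.
Number of layers: 24.9 / 0.081 → 308 (rounded up).
Layer-change overhead = 308 × 1.9 = 585.2 s.
Altogether 19009.3 + 585.2 = 19594.5 s, i.e. 5.44 hours.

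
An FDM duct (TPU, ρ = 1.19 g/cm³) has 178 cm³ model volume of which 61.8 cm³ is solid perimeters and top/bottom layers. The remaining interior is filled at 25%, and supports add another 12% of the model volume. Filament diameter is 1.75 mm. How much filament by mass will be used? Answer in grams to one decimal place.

133.5 g

Interior volume = 178 − 61.8 = 116.2 cm³.
Infill deposited = 0.25 × 116.2 = 29.05 cm³.
Support = 0.12 × 178 = 21.36 cm³.
Deposited volume = 61.8 + 29.05 + 21.36, so 112.21 cm³.
Mass: 112.21 × 1.19 → 133.5299 g.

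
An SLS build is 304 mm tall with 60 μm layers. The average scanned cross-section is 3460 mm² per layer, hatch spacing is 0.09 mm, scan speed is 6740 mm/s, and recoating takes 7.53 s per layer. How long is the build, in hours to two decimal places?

18.63 hours

Layers = ⌈304/0.06⌉ = 5067.
Per-layer scan distance = 3460 / 0.09, so 38444.4 mm.
Laser time per layer = 38444.4 / 6740, so 5.7039 s.
Per-layer time = 5.7039 + 7.53 = 13.2339 s.
Build time = 5067 × 13.2339 = 67056.1713 s = 18.63 hours.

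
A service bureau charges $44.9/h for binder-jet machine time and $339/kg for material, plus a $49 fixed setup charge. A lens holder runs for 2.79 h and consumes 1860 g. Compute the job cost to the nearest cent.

$804.81

Machine-time cost = 44.9 × 2.79 = $125.271.
Material charge = 339 × 1860/1000, so $630.54.
Total = 125.271 + 630.54 + 49 = 804.811 ≈ $804.81.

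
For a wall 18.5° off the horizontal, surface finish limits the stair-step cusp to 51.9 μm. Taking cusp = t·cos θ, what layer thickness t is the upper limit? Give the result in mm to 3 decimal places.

0.055 mm

t = h_c / cos θ = 0.0519 / 0.9483 = 0.055 mm.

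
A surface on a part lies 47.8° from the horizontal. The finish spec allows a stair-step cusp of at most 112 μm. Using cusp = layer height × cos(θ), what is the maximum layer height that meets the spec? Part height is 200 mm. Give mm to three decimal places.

0.167 mm

Layer height = cusp / cos(47.8°) = 0.112 / 0.6717 = 0.167 mm.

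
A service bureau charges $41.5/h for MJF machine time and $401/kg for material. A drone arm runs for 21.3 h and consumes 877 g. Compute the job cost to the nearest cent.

Machine cost: 41.5 × 21.3 → $883.95.
Feedstock cost: 401 × 877/1000 → $351.677.
Job cost: 883.95 + 351.677 = 1235.627 ≈ $1235.63.

$1235.63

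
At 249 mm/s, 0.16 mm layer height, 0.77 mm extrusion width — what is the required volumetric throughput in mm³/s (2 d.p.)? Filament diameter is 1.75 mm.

A = 0.16 × 0.77, so 0.1232 mm².
Volumetric flow = 249 × 0.1232 = 30.68 mm³/s.

30.68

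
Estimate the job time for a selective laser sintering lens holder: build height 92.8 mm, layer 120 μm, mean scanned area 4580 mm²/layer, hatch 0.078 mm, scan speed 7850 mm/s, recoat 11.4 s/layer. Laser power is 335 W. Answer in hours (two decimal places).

4.06 hours

Layer count = ceil(92.8 / 0.12) = 774.
Scan path per layer: 4580 / 0.078 → 58717.9 mm.
Laser time per layer: 58717.9 / 7850 → 7.48 s.
Layer cycle = 7.48 + 11.4, so 18.88 s.
Build time = 774 × 18.88 = 14613.12 s = 4.06 hours.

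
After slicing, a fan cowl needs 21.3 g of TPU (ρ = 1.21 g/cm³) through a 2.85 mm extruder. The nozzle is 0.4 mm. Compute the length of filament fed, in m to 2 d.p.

2.76 m

Extruded volume: 21.3/1.21 = 17.6033 cm³ (17603.3 mm³).
Cross-section of 2.85 mm filament: π·(2.85/2)² = 6.3794 mm².
L = V/A = 17603.3/6.3794 = 2759.4 mm → 2.76 m.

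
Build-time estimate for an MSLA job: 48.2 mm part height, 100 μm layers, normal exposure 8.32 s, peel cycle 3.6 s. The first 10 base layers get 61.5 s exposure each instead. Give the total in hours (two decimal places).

Number of layers: 48.2 / 0.1 → 482 (rounded up).
Burn-in layers = 10 × (61.5 + 3.6), so 651 s.
Regular layers: 472 × (8.32 + 3.6) → 5626.24 s.
Sum: 651 + 5626.24 = 6277.24 s → 1.74 hours.

1.74 hours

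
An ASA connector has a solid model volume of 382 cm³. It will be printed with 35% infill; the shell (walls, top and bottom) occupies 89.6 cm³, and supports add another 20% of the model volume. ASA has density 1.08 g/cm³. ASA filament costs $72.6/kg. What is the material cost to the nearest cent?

Infill region: 382 − 89.6 → 292.4 cm³.
Infill deposited: 0.35 × 292.4 → 102.34 cm³.
Support = 0.20 × 382, so 76.4 cm³.
Total extruded = 89.6 + 102.34 + 76.4 = 268.34 cm³.
Mass = 268.34 × 1.08 = 289.8072 g.
At $72.6/kg: 289.8072/1000 × 72.6 = $21.04.

$21.04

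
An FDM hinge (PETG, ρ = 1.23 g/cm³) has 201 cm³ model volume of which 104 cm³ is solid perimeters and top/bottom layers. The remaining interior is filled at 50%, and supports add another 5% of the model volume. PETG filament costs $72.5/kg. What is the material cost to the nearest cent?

Volume inside the shell: 201 − 104 → 97 cm³.
Infill volume = 0.50 × 97, so 48.5 cm³.
Support = 0.05 × 201, so 10.05 cm³.
Total printed volume = 104 + 48.5 + 10.05, so 162.55 cm³.
Mass = 162.55 × 1.23 = 199.9365 g.
At $72.5/kg: 199.9365/1000 × 72.5 = $14.50.

$14.50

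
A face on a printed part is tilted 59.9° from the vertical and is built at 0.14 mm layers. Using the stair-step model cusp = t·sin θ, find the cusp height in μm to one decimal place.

Cusp = layer height × sin(59.9°) = 0.14 × 0.8652 = 0.121128 mm = 121.1 μm.

121.1 μm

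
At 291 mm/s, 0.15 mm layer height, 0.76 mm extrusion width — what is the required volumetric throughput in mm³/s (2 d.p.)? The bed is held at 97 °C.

Extrusion cross-section: 0.15 × 0.76 → 0.114 mm².
Q = v·A = 291 × 0.114 = 33.17 mm³/s.

33.17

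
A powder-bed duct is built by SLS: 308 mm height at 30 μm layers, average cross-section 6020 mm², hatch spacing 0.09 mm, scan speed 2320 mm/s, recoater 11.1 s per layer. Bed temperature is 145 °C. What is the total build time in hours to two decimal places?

Number of layers: 308 / 0.03 → 10267 (rounded up).
Scan path per layer: 6020 / 0.09 → 66888.9 mm.
Laser time per layer: 66888.9 / 2320 → 28.8314 s.
Time per layer = 28.8314 + 11.1 = 39.9314 s.
Total: 10267 × 39.9314 s = 409975.6838 s → 113.88 hours.

113.88 hours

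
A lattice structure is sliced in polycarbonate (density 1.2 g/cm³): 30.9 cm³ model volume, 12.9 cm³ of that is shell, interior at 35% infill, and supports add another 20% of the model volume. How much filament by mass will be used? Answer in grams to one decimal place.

30.5 g

Interior volume: 30.9 − 12.9 → 18 cm³.
Infill deposited = 0.35 × 18, so 6.3 cm³.
Support: 0.20 × 30.9 → 6.18 cm³.
Total extruded = 12.9 + 6.3 + 6.18 = 25.38 cm³.
Mass = 25.38 × 1.2, so 30.456 g.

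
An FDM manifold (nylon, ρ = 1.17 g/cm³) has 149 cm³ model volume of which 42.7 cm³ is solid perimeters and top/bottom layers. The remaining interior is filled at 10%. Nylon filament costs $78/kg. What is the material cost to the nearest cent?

Volume inside the shell = 149 − 42.7 = 106.3 cm³.
Infill deposited = 0.10 × 106.3 = 10.63 cm³.
Deposited volume = 42.7 + 10.63, so 53.33 cm³.
Mass = 53.33 × 1.17 = 62.3961 g.
Cost = 62.3961 g / 1000 × $78/kg = $4.87.

$4.87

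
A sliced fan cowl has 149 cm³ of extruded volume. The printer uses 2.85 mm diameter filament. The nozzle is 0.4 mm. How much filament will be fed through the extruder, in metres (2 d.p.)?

Cross-section of 2.85 mm filament: π·(2.85/2)² = 6.3794 mm².
L = 149000 mm³ / 6.3794 mm² = 23356.43 mm, i.e. 23.36 m.

23.36 m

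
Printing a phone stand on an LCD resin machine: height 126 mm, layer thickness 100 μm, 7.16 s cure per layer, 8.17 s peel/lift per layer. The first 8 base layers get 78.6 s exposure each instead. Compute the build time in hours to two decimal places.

Layers = ⌈126/0.1⌉ = 1260.
Burn-in layers: 8 × (78.6 + 8.17) → 694.16 s.
Normal layers = 1252 × (7.16 + 8.17), so 19193.16 s.
Total = 694.16 + 19193.16 = 19887.32 s = 5.52 hours.

5.52 hours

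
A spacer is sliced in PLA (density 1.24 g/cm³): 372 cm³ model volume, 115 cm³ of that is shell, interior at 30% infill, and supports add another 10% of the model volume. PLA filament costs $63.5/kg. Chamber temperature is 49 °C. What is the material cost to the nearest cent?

Interior volume = 372 − 115 = 257 cm³.
Infill deposited = 0.30 × 257, so 77.1 cm³.
Support = 0.10 × 372 = 37.2 cm³.
Deposited volume = 115 + 77.1 + 37.2 = 229.3 cm³.
Mass: 229.3 × 1.24 → 284.332 g.
Cost = 284.332 g / 1000 × $63.5/kg = $18.06.

$18.06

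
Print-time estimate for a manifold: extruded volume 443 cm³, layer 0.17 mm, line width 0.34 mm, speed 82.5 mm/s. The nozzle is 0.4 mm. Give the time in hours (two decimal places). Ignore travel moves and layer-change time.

25.81 hours

Line area: 0.17 × 0.34 → 0.0578 mm².
Toolpath length = 443 cm³ / 0.0578 mm² = 443000 / 0.0578 = 7664359.9 mm.
Print-move time = 7664359.9 / 82.5 = 92901.3 s.
That's 92901.3 s → 25.81 hours.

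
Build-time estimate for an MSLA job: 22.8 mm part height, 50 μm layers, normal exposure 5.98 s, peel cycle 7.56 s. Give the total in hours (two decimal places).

Layers = ⌈22.8/0.05⌉ = 456.
Each layer takes = 5.98 + 7.56 = 13.54 s.
Total = 456 × 13.54 = 6174.24 s = 1.72 hours.

1.72 hours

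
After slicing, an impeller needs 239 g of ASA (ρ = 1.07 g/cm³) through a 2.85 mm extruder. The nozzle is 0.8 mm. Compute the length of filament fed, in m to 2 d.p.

Extruded volume: 239/1.07 = 223.3645 cm³ (223364.5 mm³).
Filament cross-section = π × (2.85/2)² = 6.3794 mm².
L = V/A = 223364.5/6.3794 = 35013.4 mm → 35.01 m.

35.01 m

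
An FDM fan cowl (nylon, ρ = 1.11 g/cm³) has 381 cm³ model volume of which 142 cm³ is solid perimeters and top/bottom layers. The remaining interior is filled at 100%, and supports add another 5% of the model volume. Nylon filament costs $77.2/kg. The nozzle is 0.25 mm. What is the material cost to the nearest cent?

Volume inside the shell: 381 − 142 → 239 cm³.
Infill volume = 1.00 × 239 = 239 cm³.
Support = 0.05 × 381, so 19.05 cm³.
Total printed volume = 142 + 239 + 19.05 = 400.05 cm³.
Mass = 400.05 × 1.11, so 444.0555 g.
Cost = 444.0555 g / 1000 × $77.2/kg = $34.28.

$34.28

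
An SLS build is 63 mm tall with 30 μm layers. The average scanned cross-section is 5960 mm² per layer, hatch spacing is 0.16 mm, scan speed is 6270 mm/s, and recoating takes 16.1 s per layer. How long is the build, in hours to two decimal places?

Layer count = ceil(63 / 0.03) = 2100.
Per-layer scan distance: 5960 / 0.16 → 37250 mm.
Laser time per layer = 37250 / 6270 = 5.941 s.
Time per layer = 5.941 + 16.1, so 22.041 s.
Build time = 2100 × 22.041 = 46286.1 s = 12.86 hours.

12.86 hours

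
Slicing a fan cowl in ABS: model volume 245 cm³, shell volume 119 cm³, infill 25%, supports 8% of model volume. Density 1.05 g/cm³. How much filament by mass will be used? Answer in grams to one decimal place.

178.6 g

Interior volume = 245 − 119, so 126 cm³.
Deposited infill = 0.25 × 126, so 31.5 cm³.
Support = 0.08 × 245 = 19.6 cm³.
Total printed volume = 119 + 31.5 + 19.6 = 170.1 cm³.
Mass = 170.1 × 1.05 = 178.605 g.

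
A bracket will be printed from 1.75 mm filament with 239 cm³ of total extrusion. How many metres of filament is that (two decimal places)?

99.36 m

Filament cross-section = π × (1.75/2)² = 2.4053 mm².
L = 239000 mm³ / 2.4053 mm² = 99363.9 mm, i.e. 99.36 m.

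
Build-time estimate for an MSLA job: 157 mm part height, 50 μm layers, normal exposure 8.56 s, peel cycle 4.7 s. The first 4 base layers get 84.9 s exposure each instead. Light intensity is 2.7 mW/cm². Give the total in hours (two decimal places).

11.65 hours

Layer count = ceil(157 / 0.05) = 3140.
Burn-in layers: 4 × (84.9 + 4.7) → 358.4 s.
Regular layers = 3136 × (8.56 + 4.7) = 41583.36 s.
Sum: 358.4 + 41583.36 = 41941.76 s → 11.65 hours.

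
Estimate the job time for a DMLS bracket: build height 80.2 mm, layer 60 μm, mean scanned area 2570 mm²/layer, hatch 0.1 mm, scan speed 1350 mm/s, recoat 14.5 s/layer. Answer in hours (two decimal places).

Number of layers: 80.2 / 0.06 → 1337 (rounded up).
Scan path per layer = 2570 / 0.1, so 25700 mm.
Per-layer scan time = 25700 / 1350 = 19.037 s.
Time per layer: 19.037 + 14.5 → 33.537 s.
1337 layers × 33.537 s/layer = 44838.969 s, i.e. 12.46 hours.

12.46 hours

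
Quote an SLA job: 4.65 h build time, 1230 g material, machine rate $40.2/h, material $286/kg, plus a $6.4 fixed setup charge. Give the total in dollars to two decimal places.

Machine-time cost: 40.2 × 4.65 → $186.93.
Feedstock cost: 286 × 1230/1000 → $351.78.
Total = 186.93 + 351.78 + 6.4 = $545.11.

$545.11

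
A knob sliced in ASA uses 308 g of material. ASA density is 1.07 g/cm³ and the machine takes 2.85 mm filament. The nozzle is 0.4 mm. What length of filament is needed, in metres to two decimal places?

Extruded volume: 308/1.07 = 287.8505 cm³ (287850.5 mm³).
Cross-section of 2.85 mm filament: π·(2.85/2)² = 6.3794 mm².
Length = 287850.5 / 6.3794 = 45121.88 mm = 45.12 m.

45.12 m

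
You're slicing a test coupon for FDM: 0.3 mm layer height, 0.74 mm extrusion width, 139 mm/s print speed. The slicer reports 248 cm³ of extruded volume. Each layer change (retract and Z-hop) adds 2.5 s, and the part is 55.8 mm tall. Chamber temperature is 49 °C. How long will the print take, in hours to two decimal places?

Extrusion cross-section: 0.3 × 0.74 → 0.222 mm².
Total extruded path = 248000/0.222 = 1117117.1 mm.
Extrusion time = 1117117.1 / 139 = 8036.8 s.
Number of layers: 55.8 / 0.3 → 186 (rounded up).
Non-print overhead = 186 × 2.5 = 465 s.
Total = 8036.8 + 465 = 8501.8 s = 2.36 hours.

2.36 hours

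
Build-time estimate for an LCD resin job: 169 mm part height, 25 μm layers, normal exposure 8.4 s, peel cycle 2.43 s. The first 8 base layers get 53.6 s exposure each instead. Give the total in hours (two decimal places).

Number of layers: 169 / 0.025 → 6760 (rounded up).
Bottom layers: 8 × (53.6 + 2.43) → 448.24 s.
Regular layers = 6752 × (8.4 + 2.43), so 73124.16 s.
Sum: 448.24 + 73124.16 = 73572.4 s → 20.44 hours.

20.44 hours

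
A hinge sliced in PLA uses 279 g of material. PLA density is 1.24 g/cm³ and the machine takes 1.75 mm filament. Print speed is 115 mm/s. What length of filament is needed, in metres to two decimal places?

93.54 m

Extruded volume: 279/1.24 = 225 cm³ (225000 mm³).
A = π r² = π × 0.875² = 2.4053 mm².
L = V/A = 225000/2.4053 = 93543.42 mm → 93.54 m.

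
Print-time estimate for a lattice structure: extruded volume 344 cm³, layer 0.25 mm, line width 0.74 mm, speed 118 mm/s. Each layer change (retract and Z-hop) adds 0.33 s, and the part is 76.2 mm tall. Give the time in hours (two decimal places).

4.41 hours

Extrusion cross-section = 0.25 × 0.74 = 0.185 mm².
Total extruded path = 344000/0.185 = 1859459.5 mm.
Print-move time: 1859459.5 / 118 → 15758.1 s.
Number of layers: 76.2 / 0.25 → 305 (rounded up).
Non-print overhead = 305 × 0.33 = 100.65 s.
Total = 15758.1 + 100.65 = 15858.75 s = 4.41 hours.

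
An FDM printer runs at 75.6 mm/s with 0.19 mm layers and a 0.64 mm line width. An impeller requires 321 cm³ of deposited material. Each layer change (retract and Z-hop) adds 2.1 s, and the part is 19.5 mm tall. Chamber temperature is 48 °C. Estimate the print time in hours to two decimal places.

9.76 hours

Line area = 0.19 × 0.64 = 0.1216 mm².
Path length: 321000 mm³ / 0.1216 mm² → 2639802.6 mm.
Extrusion time = 2639802.6 / 75.6 = 34918 s.
Layers = ⌈19.5/0.19⌉ = 103.
Non-print overhead = 103 × 2.1, so 216.3 s.
Total = 34918 + 216.3 = 35134.3 s = 9.76 hours.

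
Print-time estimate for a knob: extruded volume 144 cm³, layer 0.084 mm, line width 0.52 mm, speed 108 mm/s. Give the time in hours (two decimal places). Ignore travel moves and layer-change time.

8.48 hours

Extrusion cross-section = 0.084 × 0.52 = 0.04368 mm².
Toolpath length = 144 cm³ / 0.04368 mm² = 144000 / 0.04368 = 3296703.3 mm.
Extrusion time: 3296703.3 / 108 → 30525 s.
Converting: 30525 s = 8.48 hours.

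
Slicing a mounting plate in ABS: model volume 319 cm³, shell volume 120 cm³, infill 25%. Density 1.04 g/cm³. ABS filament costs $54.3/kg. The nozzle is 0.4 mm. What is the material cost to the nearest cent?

$9.59

Infill region = 319 − 120 = 199 cm³.
Infill deposited = 0.25 × 199, so 49.75 cm³.
Total printed volume: 120 + 49.75 → 169.75 cm³.
Mass: 169.75 × 1.04 → 176.54 g.
At $54.3/kg: 176.54/1000 × 54.3 = $9.59.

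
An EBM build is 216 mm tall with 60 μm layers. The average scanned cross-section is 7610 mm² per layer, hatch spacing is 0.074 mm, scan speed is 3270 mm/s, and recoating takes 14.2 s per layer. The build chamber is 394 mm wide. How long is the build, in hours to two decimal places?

Layer count = ceil(216 / 0.06) = 3600.
Per-layer scan distance = 7610 / 0.074 = 102837.8 mm.
Beam time per layer: 102837.8 / 3270 → 31.4489 s.
Per-layer time = 31.4489 + 14.2 = 45.6489 s.
Build time = 3600 × 45.6489 = 164336.04 s = 45.65 hours.

45.65 hours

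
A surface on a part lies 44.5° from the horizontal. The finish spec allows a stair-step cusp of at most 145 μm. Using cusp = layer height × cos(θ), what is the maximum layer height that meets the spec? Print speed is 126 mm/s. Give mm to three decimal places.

0.203 mm

Layer height = cusp / cos(44.5°) = 0.145 / 0.7133 = 0.203 mm.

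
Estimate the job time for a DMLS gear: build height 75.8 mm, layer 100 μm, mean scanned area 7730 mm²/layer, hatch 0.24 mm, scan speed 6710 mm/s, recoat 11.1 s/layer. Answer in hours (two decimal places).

3.35 hours

Layers = ⌈75.8/0.1⌉ = 758.
Per-layer scan distance = 7730 / 0.24 = 32208.3 mm.
Laser time per layer: 32208.3 / 6710 → 4.8 s.
Time per layer: 4.8 + 11.1 → 15.9 s.
758 layers × 15.9 s/layer = 12052.2 s, i.e. 3.35 hours.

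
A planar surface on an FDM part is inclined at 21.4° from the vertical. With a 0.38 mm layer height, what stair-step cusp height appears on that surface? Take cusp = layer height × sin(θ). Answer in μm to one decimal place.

sin(21.4°) = 0.3649, so cusp = 0.38 × 0.3649 = 0.138662 mm → 138.7 μm.

138.7 μm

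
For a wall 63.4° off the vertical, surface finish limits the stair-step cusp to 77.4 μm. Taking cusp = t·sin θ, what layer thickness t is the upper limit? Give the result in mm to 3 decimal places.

0.087 mm

Layer height = cusp / sin(63.4°) = 0.0774 / 0.8942 = 0.087 mm.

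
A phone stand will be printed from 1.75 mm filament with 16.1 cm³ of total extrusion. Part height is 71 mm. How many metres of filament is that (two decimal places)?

6.69 m

A = π r² = π × 0.875² = 2.4053 mm².
Length = 16.1 cm³ / 2.4053 mm² = 16100 / 2.4053 = 6693.55 mm = 6.69 m.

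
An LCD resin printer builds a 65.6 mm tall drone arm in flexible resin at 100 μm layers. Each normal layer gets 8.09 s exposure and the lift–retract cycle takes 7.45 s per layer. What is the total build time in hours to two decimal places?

Layer count = ceil(65.6 / 0.1) = 656.
Per-layer time = 8.09 + 7.45, so 15.54 s.
Total = 656 × 15.54 = 10194.24 s = 2.83 hours.

2.83 hours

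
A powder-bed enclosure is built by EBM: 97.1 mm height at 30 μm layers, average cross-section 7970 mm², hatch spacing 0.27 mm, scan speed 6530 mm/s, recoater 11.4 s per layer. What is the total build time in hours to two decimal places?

14.32 hours

Layers = ⌈97.1/0.03⌉ = 3237.
Scan path per layer = 7970 / 0.27 = 29518.5 mm.
Beam time per layer: 29518.5 / 6530 → 4.5204 s.
Per-layer time = 4.5204 + 11.4, so 15.9204 s.
3237 layers × 15.9204 s/layer = 51534.3348 s, i.e. 14.32 hours.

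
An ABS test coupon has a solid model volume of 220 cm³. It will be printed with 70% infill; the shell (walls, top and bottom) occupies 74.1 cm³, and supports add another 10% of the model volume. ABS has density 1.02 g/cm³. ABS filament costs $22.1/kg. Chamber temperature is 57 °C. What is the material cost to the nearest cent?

$4.47

Interior volume: 220 − 74.1 → 145.9 cm³.
Deposited infill: 0.70 × 145.9 → 102.13 cm³.
Support: 0.10 × 220 → 22 cm³.
Total extruded = 74.1 + 102.13 + 22, so 198.23 cm³.
Mass = 198.23 × 1.02, so 202.1946 g.
At $22.1/kg: 202.1946/1000 × 22.1 = $4.47.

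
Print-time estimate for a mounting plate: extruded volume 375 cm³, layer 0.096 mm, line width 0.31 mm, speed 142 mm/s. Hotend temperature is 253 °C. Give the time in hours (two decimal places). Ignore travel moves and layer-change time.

Line area = 0.096 × 0.31, so 0.02976 mm².
Path length: 375000 mm³ / 0.02976 mm² → 12600806.5 mm.
Extrusion time: 12600806.5 / 142 → 88738.1 s.
That's 88738.1 s → 24.65 hours.

24.65 hours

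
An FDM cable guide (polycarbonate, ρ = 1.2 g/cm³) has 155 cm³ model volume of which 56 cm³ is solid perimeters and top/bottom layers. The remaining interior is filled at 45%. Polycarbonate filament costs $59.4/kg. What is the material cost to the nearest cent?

Volume inside the shell: 155 − 56 → 99 cm³.
Infill volume = 0.45 × 99, so 44.55 cm³.
Total printed volume = 56 + 44.55 = 100.55 cm³.
Mass = 100.55 × 1.2, so 120.66 g.
Cost = 120.66 g / 1000 × $59.4/kg = $7.17.

$7.17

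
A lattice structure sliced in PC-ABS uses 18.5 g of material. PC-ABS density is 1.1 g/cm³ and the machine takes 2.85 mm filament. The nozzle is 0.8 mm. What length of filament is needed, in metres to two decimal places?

Extruded volume: 18.5/1.1 = 16.8182 cm³ (16818.2 mm³).
Filament cross-section = π × (2.85/2)² = 6.3794 mm².
Length = 16818.2 / 6.3794 = 2636.33 mm = 2.64 m.

2.64 m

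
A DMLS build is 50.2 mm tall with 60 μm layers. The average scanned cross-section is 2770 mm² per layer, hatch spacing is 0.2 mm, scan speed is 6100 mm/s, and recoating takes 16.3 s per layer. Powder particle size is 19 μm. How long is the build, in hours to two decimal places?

4.32 hours

Layers = ⌈50.2/0.06⌉ = 837.
Hatch length per layer: 2770 / 0.2 → 13850 mm.
Laser time per layer = 13850 / 6100, so 2.2705 s.
Time per layer: 2.2705 + 16.3 → 18.5705 s.
Build time = 837 × 18.5705 = 15543.5085 s = 4.32 hours.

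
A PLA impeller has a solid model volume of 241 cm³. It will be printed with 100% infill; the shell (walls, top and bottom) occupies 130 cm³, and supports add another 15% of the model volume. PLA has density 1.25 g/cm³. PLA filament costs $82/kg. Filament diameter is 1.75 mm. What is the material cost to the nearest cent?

Infill region = 241 − 130 = 111 cm³.
Infill deposited = 1.00 × 111, so 111 cm³.
Support: 0.15 × 241 → 36.15 cm³.
Total extruded: 130 + 111 + 36.15 → 277.15 cm³.
Mass: 277.15 × 1.25 → 346.4375 g.
At $82/kg: 346.4375/1000 × 82 = $28.41.

$28.41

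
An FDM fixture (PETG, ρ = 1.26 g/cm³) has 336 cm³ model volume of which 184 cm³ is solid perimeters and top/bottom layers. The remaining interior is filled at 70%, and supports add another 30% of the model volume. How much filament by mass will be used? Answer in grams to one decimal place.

Interior volume = 336 − 184, so 152 cm³.
Deposited infill = 0.70 × 152, so 106.4 cm³.
Support: 0.30 × 336 → 100.8 cm³.
Total extruded = 184 + 106.4 + 100.8 = 391.2 cm³.
Mass: 391.2 × 1.26 → 492.912 g.

492.9 g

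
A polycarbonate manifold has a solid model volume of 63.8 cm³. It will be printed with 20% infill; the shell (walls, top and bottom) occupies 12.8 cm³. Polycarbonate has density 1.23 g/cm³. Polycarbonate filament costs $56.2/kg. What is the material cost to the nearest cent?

Volume inside the shell = 63.8 − 12.8, so 51 cm³.
Infill deposited: 0.20 × 51 → 10.2 cm³.
Total extruded: 12.8 + 10.2 → 23 cm³.
Mass: 23 × 1.23 → 28.29 g.
At $56.2/kg: 28.29/1000 × 56.2 = $1.59.

$1.59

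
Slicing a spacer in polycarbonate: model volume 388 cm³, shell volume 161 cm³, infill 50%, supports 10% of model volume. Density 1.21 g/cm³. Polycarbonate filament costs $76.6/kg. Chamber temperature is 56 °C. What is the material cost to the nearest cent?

Volume inside the shell = 388 − 161, so 227 cm³.
Infill deposited = 0.50 × 227, so 113.5 cm³.
Support = 0.10 × 388, so 38.8 cm³.
Total extruded = 161 + 113.5 + 38.8, so 313.3 cm³.
Mass = 313.3 × 1.21 = 379.093 g.
At $76.6/kg: 379.093/1000 × 76.6 = $29.04.

$29.04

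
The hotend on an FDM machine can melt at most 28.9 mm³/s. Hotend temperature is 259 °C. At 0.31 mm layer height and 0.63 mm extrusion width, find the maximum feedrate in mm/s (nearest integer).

148 mm/s

Bead cross-section = 0.31 × 0.63 = 0.1953 mm².
v_max = Q/A = 28.9/0.1953 = 147.98 mm/s → 148 mm/s.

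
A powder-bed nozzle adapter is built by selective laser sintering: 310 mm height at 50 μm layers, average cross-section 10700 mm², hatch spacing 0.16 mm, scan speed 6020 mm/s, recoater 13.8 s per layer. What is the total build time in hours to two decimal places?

Number of layers: 310 / 0.05 → 6200 (rounded up).
Hatch length per layer: 10700 / 0.16 → 66875 mm.
Laser time per layer: 66875 / 6020 → 11.1088 s.
Per-layer time = 11.1088 + 13.8, so 24.9088 s.
Total: 6200 × 24.9088 s = 154434.56 s → 42.90 hours.

42.90 hours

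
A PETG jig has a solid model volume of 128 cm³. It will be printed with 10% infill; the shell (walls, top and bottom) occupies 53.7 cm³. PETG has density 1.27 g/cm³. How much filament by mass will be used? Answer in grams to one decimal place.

Infill region = 128 − 53.7, so 74.3 cm³.
Infill deposited = 0.10 × 74.3, so 7.43 cm³.
Total printed volume: 53.7 + 7.43 → 61.13 cm³.
Mass = 61.13 × 1.27, so 77.6351 g.

77.6 g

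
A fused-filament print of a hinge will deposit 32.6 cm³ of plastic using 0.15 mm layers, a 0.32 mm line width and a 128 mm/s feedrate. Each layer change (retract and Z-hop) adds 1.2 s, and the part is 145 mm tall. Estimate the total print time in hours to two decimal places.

1.80 hours

Extrusion cross-section: 0.15 × 0.32 → 0.048 mm².
Total extruded path = 32600/0.048 = 679166.7 mm.
Print-move time: 679166.7 / 128 → 5306 s.
Number of layers: 145 / 0.15 → 967 (rounded up).
Non-print overhead = 967 × 1.2 = 1160.4 s.
Total = 5306 + 1160.4 = 6466.4 s = 1.80 hours.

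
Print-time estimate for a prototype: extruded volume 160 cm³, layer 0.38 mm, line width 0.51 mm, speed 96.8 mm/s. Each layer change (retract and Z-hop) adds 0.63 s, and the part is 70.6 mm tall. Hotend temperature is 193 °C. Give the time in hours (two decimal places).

2.40 hours

Bead cross-section = 0.38 × 0.51, so 0.1938 mm².
Total extruded path = 160000/0.1938 = 825593.4 mm.
Print-move time = 825593.4 / 96.8, so 8528.9 s.
Layers = ⌈70.6/0.38⌉ = 186.
Layer-change overhead = 186 × 0.63 = 117.18 s.
Altogether 8528.9 + 117.18 = 8646.08 s, i.e. 2.40 hours.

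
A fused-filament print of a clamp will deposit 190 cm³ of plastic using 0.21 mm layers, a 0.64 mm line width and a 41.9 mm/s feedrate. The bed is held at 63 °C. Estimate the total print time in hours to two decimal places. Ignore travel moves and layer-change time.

Bead cross-section = 0.21 × 0.64 = 0.1344 mm².
Path length: 190000 mm³ / 0.1344 mm² → 1413690.5 mm.
Print-move time: 1413690.5 / 41.9 → 33739.6 s.
33739.6 s = 9.37 hours.

9.37 hours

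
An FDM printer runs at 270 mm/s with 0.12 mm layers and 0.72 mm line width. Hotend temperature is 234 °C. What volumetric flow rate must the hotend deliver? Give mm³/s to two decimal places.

23.33

A = 0.12 × 0.72 = 0.0864 mm².
Volumetric flow = 270 × 0.0864 = 23.33 mm³/s.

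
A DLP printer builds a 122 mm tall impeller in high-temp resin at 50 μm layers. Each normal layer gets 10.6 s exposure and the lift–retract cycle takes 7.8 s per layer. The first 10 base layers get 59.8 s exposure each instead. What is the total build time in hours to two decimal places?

Layer count = ceil(122 / 0.05) = 2440.
Bottom layers = 10 × (59.8 + 7.8) = 676 s.
Regular layers: 2430 × (10.6 + 7.8) → 44712 s.
Sum: 676 + 44712 = 45388 s → 12.61 hours.

12.61 hours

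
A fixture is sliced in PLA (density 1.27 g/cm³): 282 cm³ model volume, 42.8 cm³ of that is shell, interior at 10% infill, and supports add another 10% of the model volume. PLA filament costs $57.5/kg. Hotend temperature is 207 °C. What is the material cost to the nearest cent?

$6.93

Interior volume: 282 − 42.8 → 239.2 cm³.
Infill deposited = 0.10 × 239.2, so 23.92 cm³.
Support = 0.10 × 282 = 28.2 cm³.
Total extruded = 42.8 + 23.92 + 28.2 = 94.92 cm³.
Mass = 94.92 × 1.27 = 120.5484 g.
Cost = 120.5484 g / 1000 × $57.5/kg = $6.93.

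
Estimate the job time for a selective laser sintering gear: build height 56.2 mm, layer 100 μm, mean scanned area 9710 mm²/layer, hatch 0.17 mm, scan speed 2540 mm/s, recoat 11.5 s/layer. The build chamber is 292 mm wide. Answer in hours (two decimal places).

Number of layers: 56.2 / 0.1 → 562 (rounded up).
Per-layer scan distance: 9710 / 0.17 → 57117.6 mm.
Per-layer scan time = 57117.6 / 2540 = 22.4872 s.
Layer cycle = 22.4872 + 11.5, so 33.9872 s.
Build time = 562 × 33.9872 = 19100.8064 s = 5.31 hours.

5.31 hours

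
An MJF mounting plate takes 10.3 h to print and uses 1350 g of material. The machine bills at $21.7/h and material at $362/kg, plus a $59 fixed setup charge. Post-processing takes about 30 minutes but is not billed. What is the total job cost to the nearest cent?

Machine cost: 21.7 × 10.3 → $223.51.
Feedstock cost: 362 × 1350/1000 → $488.70.
Adding setup: 223.51 + 488.70 + 59 → $771.21.

$771.21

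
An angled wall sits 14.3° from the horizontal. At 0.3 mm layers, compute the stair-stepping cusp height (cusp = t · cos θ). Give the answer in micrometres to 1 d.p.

290.7 μm

Cusp = layer height × cos(14.3°) = 0.3 × 0.9690 = 0.2907 mm = 290.7 μm.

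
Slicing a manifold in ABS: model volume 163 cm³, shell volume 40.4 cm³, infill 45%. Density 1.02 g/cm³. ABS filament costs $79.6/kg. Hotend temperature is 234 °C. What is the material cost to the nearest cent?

$7.76

Interior volume = 163 − 40.4 = 122.6 cm³.
Infill deposited: 0.45 × 122.6 → 55.17 cm³.
Total printed volume = 40.4 + 55.17 = 95.57 cm³.
Mass = 95.57 × 1.02 = 97.4814 g.
Cost = 97.4814 g / 1000 × $79.6/kg = $7.76.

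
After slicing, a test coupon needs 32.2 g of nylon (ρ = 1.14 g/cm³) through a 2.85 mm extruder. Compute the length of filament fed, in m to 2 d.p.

4.43 m

Volume = 32.2 g / 1.14 g·cm⁻³ = 28.2456 cm³ = 28245.6 mm³.
A = π r² = π × 1.425² = 6.3794 mm².
Length = 28245.6 / 6.3794 = 4427.63 mm = 4.43 m.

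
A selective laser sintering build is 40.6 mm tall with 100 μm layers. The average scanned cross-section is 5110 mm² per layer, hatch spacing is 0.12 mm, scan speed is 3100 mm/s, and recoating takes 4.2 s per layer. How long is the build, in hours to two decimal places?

Layer count = ceil(40.6 / 0.1) = 406.
Scan path per layer = 5110 / 0.12, so 42583.3 mm.
Laser time per layer = 42583.3 / 3100, so 13.7365 s.
Time per layer = 13.7365 + 4.2, so 17.9365 s.
406 layers × 17.9365 s/layer = 7282.219 s, i.e. 2.02 hours.

2.02 hours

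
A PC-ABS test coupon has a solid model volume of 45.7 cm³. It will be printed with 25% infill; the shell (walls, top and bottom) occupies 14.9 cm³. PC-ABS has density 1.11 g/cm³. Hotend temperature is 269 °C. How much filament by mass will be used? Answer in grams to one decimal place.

Infill region: 45.7 − 14.9 → 30.8 cm³.
Infill volume = 0.25 × 30.8 = 7.7 cm³.
Total extruded = 14.9 + 7.7, so 22.6 cm³.
Mass = 22.6 × 1.11 = 25.086 g.

25.1 g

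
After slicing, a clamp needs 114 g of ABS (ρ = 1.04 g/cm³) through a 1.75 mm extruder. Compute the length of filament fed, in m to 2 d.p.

45.57 m

Extruded volume: 114/1.04 = 109.6154 cm³ (109615.4 mm³).
A = π r² = π × 0.875² = 2.4053 mm².
Length = 109615.4 / 2.4053 = 45572.44 mm = 45.57 m.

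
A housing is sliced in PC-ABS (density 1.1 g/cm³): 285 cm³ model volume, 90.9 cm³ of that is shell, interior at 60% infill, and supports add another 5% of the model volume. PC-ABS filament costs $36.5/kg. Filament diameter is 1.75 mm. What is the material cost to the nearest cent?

Infill region = 285 − 90.9, so 194.1 cm³.
Deposited infill = 0.60 × 194.1 = 116.46 cm³.
Support = 0.05 × 285, so 14.25 cm³.
Total printed volume = 90.9 + 116.46 + 14.25, so 221.61 cm³.
Mass = 221.61 × 1.1 = 243.771 g.
Cost = 243.771 g / 1000 × $36.5/kg = $8.90.

$8.90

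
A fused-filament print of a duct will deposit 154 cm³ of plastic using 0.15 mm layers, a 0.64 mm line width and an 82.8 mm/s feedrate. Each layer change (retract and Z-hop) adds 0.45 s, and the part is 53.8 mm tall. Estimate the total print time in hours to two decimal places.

Bead cross-section: 0.15 × 0.64 → 0.096 mm².
Path length: 154000 mm³ / 0.096 mm² → 1604166.7 mm.
Extrusion time: 1604166.7 / 82.8 → 19374 s.
Layers = ⌈53.8/0.15⌉ = 359.
Layer-change overhead = 359 × 0.45 = 161.55 s.
Altogether 19374 + 161.55 = 19535.55 s, i.e. 5.43 hours.

5.43 hours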